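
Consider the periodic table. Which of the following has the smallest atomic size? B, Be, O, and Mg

Be is in period 2, group 2; B is in period 2, group 13; O is in period 2, group 16; Mg is in period 3, group 2.
Atomic radius shrinks across a period as nuclear charge pulls the same shell inward, and grows down a group as new shells are added.
These span different periods and groups, so the two trends combine.
B > O: B lies to the left of O in period 2, so the across-period effect alone puts B larger.
Be > B: both are in period 2; the period trend gives Be the larger value.
Mg > Be: they share group 2; the group trend gives Mg the larger value.
Tabulated atomic radius (pm): Be 102, B 85, O 63, Mg 139.
The smallest atomic size among these belongs to O.

O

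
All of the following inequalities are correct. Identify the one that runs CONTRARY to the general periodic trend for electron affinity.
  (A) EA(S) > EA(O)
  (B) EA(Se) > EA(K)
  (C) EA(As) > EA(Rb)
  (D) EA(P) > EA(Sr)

(A)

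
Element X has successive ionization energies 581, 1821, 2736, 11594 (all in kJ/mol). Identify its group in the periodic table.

Look for the largest jump between consecutive ionization energies: IE4/IE3 ≈ 4.2, far larger than any earlier ratio.
That jump marks the point where a core electron is being removed. So the atom has 3 valence electrons.
A main-group element with 3 valence electrons is in group 13.

Group 13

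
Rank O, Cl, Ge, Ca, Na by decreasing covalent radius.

O is in period 2, group 16; Na is in period 3, group 1; Cl is in period 3, group 17; Ca is in period 4, group 2; Ge is in period 4, group 14.
Radius decreases left→right (rising Z_eff, same n) and increases top→bottom (higher n).
Here both period and group differ, so the two effects have to be weighed against each other.
Cl > O: the two effects oppose for this pair; the down-group effect wins (99 vs 63 pm).
Ge > Cl: both effects reinforce here, so Ge is clearly the larger of the two.
Na > Ge: the two effects oppose for this pair; the across-period effect wins (155 vs 121 pm).
Ca > Na: period and group pull opposite ways; the down-group shift dominates (171 vs 155 pm).
Tabulated atomic radius (pm): O 63, Na 155, Cl 99, Ca 171, Ge 121.
So from largest to smallest: Ca > Na > Ge > Cl > O.

Ca, Na, Ge, Cl, O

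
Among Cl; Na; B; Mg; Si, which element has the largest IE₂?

After 1 electron has been removed, what remains? Cl⁺ still has 6 valence electrons; Na⁺ is the bare [Ne] core; B⁺ still has 2 valence electrons; Mg⁺ still has 1 valence electron; Si⁺ still has 3 valence electrons.
Pulling an electron out of a noble-gas core costs far more than removing a remaining valence electron, so Na sits at the high end of IE_2.
Valence configurations: Cl⁺ [Ne]3s²3p⁴, B⁺ [He]2s², Mg⁺ [Ne]3s¹, Si⁺ [Ne]3s²3p¹.
Approximate IE_2 values (kJ/mol): Cl 2298, Na 4562, B 2427, Mg 1451, Si 1577.
Putting it together, IE_2: Mg < Si < Cl < B < Na.

Na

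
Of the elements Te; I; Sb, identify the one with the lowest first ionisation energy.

Sb is in period 5, group 15; Te is in period 5, group 16; I is in period 5, group 17.
IE₁ increases left→right with effective nuclear charge and decreases top→bottom as the valence shell moves farther out.
All lie in period 5, so first ionization energy increases left to right.
The lowest first ionisation energy among these belongs to Sb.

Sb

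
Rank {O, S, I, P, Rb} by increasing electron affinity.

O is in period 2, group 16; P is in period 3, group 15; S is in period 3, group 16; Rb is in period 5, group 1; I is in period 5, group 17.
Electron affinity generally becomes more exothermic across a period toward the halogens and less exothermic down a group.
These span different periods and groups, so the two trends combine.
P > Rb: relative to Rb, both the across-period and down-group shifts push P's electron affinity up.
O > P: relative to P, both the across-period and down-group shifts push O's electron affinity up.
S > O: this pair runs against the simple trend — see the exception note.
I > S: the two effects oppose for this pair; the across-period effect wins (295 vs 200 kJ/mol).
Note the exception: S has a higher electron affinity than O, contrary to the simple trend — the compact 2p subshell of O repels the added electron more than S's larger 3p does.
Approximate values (kJ/mol): O 141, P 72, S 200, Rb 47, I 295.
So from lowest to highest: Rb < P < O < S < I.

Rb, P, O, S, I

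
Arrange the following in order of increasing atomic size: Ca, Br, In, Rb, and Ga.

Br, Ga, In, Ca, Rb

Ca is in period 4, group 2; Ga is in period 4, group 13; Br is in period 4, group 17; Rb is in period 5, group 1; In is in period 5, group 13.
Radius decreases left→right (rising Z_eff, same n) and increases top→bottom (higher n).
These span different periods and groups, so the two trends combine.
Ga > Br: both are in period 4; the period trend gives Ga the larger value.
In > Ga: In sits below Ga in group 13, so the down-group effect alone puts In larger.
Ca > In: the two effects oppose for this pair; the across-period effect wins (171 vs 142 pm).
Rb > Ca: both effects reinforce here, so Rb is clearly the larger of the two.
For reference (pm): Ca 171, Ga 124, Br 114, Rb 210, In 142.
So from smallest to largest: Br < Ga < In < Ca < Rb.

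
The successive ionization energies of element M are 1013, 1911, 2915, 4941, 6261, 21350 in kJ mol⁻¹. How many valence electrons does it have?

Look for the largest jump between consecutive ionization energies: IE6/IE5 ≈ 3.4, far larger than any earlier ratio.
That jump marks the point where a core electron is being removed. So the atom has 5 valence electrons.

5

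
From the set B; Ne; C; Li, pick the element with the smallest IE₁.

Li is in period 2, group 1; B is in period 2, group 13; C is in period 2, group 14; Ne is in period 2, group 18.
Across a period the outer electron is held more tightly (higher IE₁); down a group it sits in a higher shell, more shielded, and comes off more easily.
All lie in period 2, so first ionization energy increases left to right.
The smallest IE₁ among these belongs to Li.

Li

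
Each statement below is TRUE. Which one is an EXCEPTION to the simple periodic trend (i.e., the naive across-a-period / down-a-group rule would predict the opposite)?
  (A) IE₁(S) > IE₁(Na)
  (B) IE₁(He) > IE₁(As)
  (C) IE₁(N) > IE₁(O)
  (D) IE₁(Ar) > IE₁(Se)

(C)

The general trend: first ionization energy increases across a period and decreases down a group.
(A) S (period 3, group 16) vs Na (period 3, group 1): the stated order agrees with the simple trend.
(B) He (period 1, group 18) vs As (period 4, group 15): the stated order agrees with the simple trend.
(C) N (period 2, group 15) vs O (period 2, group 16): the stated order contradicts the simple trend.
(D) Ar (period 3, group 18) vs Se (period 4, group 16): the stated order agrees with the simple trend.
The exception is (C): pairing an electron in O's 2p⁴ costs repulsion energy, so O ionizes more easily than half-filled N (2p³).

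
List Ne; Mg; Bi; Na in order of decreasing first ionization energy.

Ne > Mg > Bi > Na

IE₁ increases left→right with effective nuclear charge and decreases top→bottom as the valence shell moves farther out.
Here both period and group differ, so the two effects have to be weighed against each other.
Bi > Na: period and group pull opposite ways; the across-period shift dominates (703 vs 496 kJ/mol).
Mg > Bi: period and group pull opposite ways; the down-group shift dominates (738 vs 703 kJ/mol).
Ne > Mg: both effects reinforce here, so Ne is clearly the higher of the two.
Tabulated first ionization energy (kJ/mol): Ne 2081, Na 496, Mg 738, Bi 703.
So from highest to lowest: Ne > Mg > Bi > Na.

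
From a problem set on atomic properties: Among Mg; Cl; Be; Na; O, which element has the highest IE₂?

After 1 electron has been removed, what remains? Mg⁺ still has 1 valence electron; Cl⁺ still has 6 valence electrons; Be⁺ still has 1 valence electron; Na⁺ is the bare [Ne] core; O⁺ still has 5 valence electrons.
Pulling an electron out of a noble-gas core costs far more than removing a remaining valence electron, so Na sits at the high end of IE_2.
Valence configurations: Mg⁺ [Ne]3s¹, Cl⁺ [Ne]3s²3p⁴, Be⁺ [He]2s¹, O⁺ [He]2s²2p³.
Approximate IE_2 values (kJ/mol): Mg 1451, Cl 2298, Be 1757, Na 4562, O 3388.
So the second ionization energies run Mg < Be < Cl < O < Na.

Na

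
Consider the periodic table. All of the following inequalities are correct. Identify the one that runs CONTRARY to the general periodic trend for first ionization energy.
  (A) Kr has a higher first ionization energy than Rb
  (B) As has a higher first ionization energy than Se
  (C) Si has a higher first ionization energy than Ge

(B)

The general trend: first ionization energy increases across a period and decreases down a group.
(A) Kr (period 4, group 18) vs Rb (period 5, group 1): the stated order agrees with the simple trend.
(B) As (period 4, group 15) vs Se (period 4, group 16): the stated order contradicts the simple trend.
(C) Si (period 3, group 14) vs Ge (period 4, group 14): the stated order agrees with the simple trend.
The exception is (B): Se (4p⁴) ionizes more easily than half-filled As (4p³).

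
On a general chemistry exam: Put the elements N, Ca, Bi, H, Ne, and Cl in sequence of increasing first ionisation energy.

H is in period 1, group 1; N is in period 2, group 15; Ne is in period 2, group 18; Cl is in period 3, group 17; Ca is in period 4, group 2; Bi is in period 6, group 15.
First ionization energy rises across a period (greater Z_eff holds electrons more tightly) and falls down a group (valence electrons are farther from the nucleus).
Here both period and group differ, so the two effects have to be weighed against each other.
Bi > Ca: the two effects oppose for this pair; the across-period effect wins (703 vs 590 kJ/mol).
Cl > Bi: both effects reinforce here, so Cl is clearly the higher of the two.
H > Cl: the two effects oppose for this pair; the down-group effect wins (1312 vs 1251 kJ/mol).
N > H: period and group pull opposite ways; the across-period shift dominates (1402 vs 1312 kJ/mol).
Ne > N: both are in period 2; the period trend gives Ne the larger value.
For reference (kJ/mol): H 1312, N 1402, Ne 2081, Cl 1251, Ca 590, Bi 703.
So from lowest to highest: Ca < Bi < Cl < H < N < Ne.

Ca, Bi, Cl, H, N, Ne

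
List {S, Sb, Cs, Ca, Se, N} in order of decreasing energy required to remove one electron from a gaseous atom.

N is in period 2, group 15; S is in period 3, group 16; Ca is in period 4, group 2; Se is in period 4, group 16; Sb is in period 5, group 15; Cs is in period 6, group 1.
IE₁ increases left→right with effective nuclear charge and decreases top→bottom as the valence shell moves farther out.
Neither a single period nor a single group — weigh both effects.
Ca > Cs: both effects reinforce here, so Ca is clearly the higher of the two.
Sb > Ca: the two effects oppose for this pair; the across-period effect wins (831 vs 590 kJ/mol).
Se > Sb: relative to Sb, both the across-period and down-group shifts push Se's first ionization energy up.
S > Se: S sits above Se in group 16, so the down-group effect alone puts S higher.
N > S: the two effects oppose for this pair; the down-group effect wins (1402 vs 1000 kJ/mol).
Tabulated first ionization energy (kJ/mol): N 1402, S 1000, Ca 590, Se 941, Sb 831, Cs 376.
So from highest to lowest: N > S > Se > Sb > Ca > Cs.

N > S > Se > Sb > Ca > Cs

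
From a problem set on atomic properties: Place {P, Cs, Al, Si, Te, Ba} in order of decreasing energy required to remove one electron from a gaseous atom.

Al is in period 3, group 13; Si is in period 3, group 14; P is in period 3, group 15; Te is in period 5, group 16; Cs is in period 6, group 1; Ba is in period 6, group 2.
Across a period the outer electron is held more tightly (higher IE₁); down a group it sits in a higher shell, more shielded, and comes off more easily.
These span different periods and groups, so the two trends combine.
Ba > Cs: both are in period 6; the period trend gives Ba the larger value.
Al > Ba: both effects reinforce here, so Al is clearly the higher of the two.
Si > Al: Si lies to the right of Al in period 3, so the across-period effect alone puts Si higher.
Te > Si: period and group pull opposite ways; the across-period shift dominates (869 vs 786 kJ/mol).
P > Te: period and group pull opposite ways; the down-group shift dominates (1012 vs 869 kJ/mol).
For reference (kJ/mol): Al 578, Si 786, P 1012, Te 869, Cs 376, Ba 503.
So from highest to lowest: P > Te > Si > Al > Ba > Cs.

P, Te, Si, Al, Ba, Cs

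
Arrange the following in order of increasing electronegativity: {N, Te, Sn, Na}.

Na, Sn, Te, N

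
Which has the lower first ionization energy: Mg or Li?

Li

Li is in period 2, group 1; Mg is in period 3, group 2.
IE₁ increases left→right with effective nuclear charge and decreases top→bottom as the valence shell moves farther out.
A diagonal step moves right (one effect) and down (the opposite effect) at once.
Mg > Li: period and group pull opposite ways; the across-period shift dominates (738 vs 520 kJ/mol).
Tabulated first ionization energy (kJ/mol): Li 520, Mg 738.
So Li has the lower first ionization energy (Li < Mg).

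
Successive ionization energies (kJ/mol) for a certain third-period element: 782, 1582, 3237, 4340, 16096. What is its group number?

Group 14

Look for the largest jump between consecutive ionization energies: IE5/IE4 ≈ 3.7, far larger than any earlier ratio.
That jump marks the point where a core electron is being removed. So the atom has 4 valence electrons.
A main-group element with 4 valence electrons is in group 14.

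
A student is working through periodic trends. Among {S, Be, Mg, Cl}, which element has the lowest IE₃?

Consider each +2 ion: S²⁺ still has 4 valence electrons; Be²⁺ is the bare [He] core; Mg²⁺ is the bare [Ne] core; Cl²⁺ still has 5 valence electrons.
Pulling an electron out of a noble-gas core costs far more than removing a remaining valence electron, so Mg and Be sit at the high end of IE_3.
Valence configurations: S²⁺ [Ne]3s²3p², Cl²⁺ [Ne]3s²3p³.
The numbers (kJ/mol): S 3357, Be 14849, Mg 7733, Cl 3822.
Overall IE_3 order: S < Cl < Mg < Be.

S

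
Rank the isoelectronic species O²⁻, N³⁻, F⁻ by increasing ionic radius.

F⁻ < O²⁻ < N³⁻

All of these have 10 electrons, so size is governed by nuclear charge alone: the more protons, the stronger the pull on the same electron cloud, and the smaller the ion.
Nuclear charges: F⁻ (Z=9), O²⁻ (Z=8), N³⁻ (Z=7).
Smallest to largest: F⁻ < O²⁻ < N³⁻.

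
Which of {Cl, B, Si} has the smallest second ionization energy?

IE_2 is the cost of taking one more electron from the +1 cation: Cl⁺ still has 6 valence electrons; B⁺ still has 2 valence electrons; Si⁺ still has 3 valence electrons.
All are still removing valence electrons, so compare the +1 ions as you would atoms: IE_2 generally rises across a period (higher Z_eff) and falls down a group (larger shell), subject to the usual subshell exceptions.
Valence configurations: Cl⁺ [Ne]3s²3p⁴, B⁺ [He]2s², Si⁺ [Ne]3s²3p¹.
Tabulated IE_2 (kJ/mol): Cl 2298, B 2427, Si 1577.
Overall IE_2 order: Si < Cl < B.

Si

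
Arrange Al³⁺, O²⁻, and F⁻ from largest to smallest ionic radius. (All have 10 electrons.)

All of these have 10 electrons, so size is governed by nuclear charge alone: the more protons, the stronger the pull on the same electron cloud, and the smaller the ion.
Nuclear charges: Al³⁺ (Z=13), F⁻ (Z=9), O²⁻ (Z=8).
Largest to smallest: O²⁻ > F⁻ > Al³⁺.

O²⁻ > F⁻ > Al³⁺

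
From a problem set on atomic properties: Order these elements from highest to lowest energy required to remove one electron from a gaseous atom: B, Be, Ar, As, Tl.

Ar > As > Be > B > Tl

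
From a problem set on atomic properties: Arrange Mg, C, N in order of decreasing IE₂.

N > C > Mg

After 1 electron has been removed, what remains? Mg⁺ still has 1 valence electron; C⁺ still has 3 valence electrons; N⁺ still has 4 valence electrons.
All are still removing valence electrons, so compare the +1 ions as you would atoms: IE_2 generally rises across a period (higher Z_eff) and falls down a group (larger shell), subject to the usual subshell exceptions.
Valence configurations: Mg⁺ [Ne]3s¹, C⁺ [He]2s²2p¹, N⁺ [He]2s²2p².
The numbers (kJ/mol): Mg 1451, C 2353, N 2856.
Putting it together, IE_2: Mg < C < N.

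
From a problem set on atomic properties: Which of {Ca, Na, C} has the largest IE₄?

Na

IE_4 is the cost of taking one more electron from the +3 cation: Ca³⁺ is already 1 electron into the core; Na³⁺ is already 2 electrons into the core; C³⁺ still has 1 valence electron.
Core electrons are held far more tightly than valence electrons, so Ca and Na top the IE_4 order.
Approximate IE_4 values (kJ/mol): Ca 6491, Na 9543, C 6223.
So the fourth ionization energies run C < Ca < Na.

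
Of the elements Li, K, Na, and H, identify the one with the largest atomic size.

K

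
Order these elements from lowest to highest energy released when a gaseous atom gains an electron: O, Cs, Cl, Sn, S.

Cs < Sn < O < S < Cl

Adding an electron releases more energy for atoms nearer the top right (short of the noble gases).
Neither a single period nor a single group — weigh both effects.
Sn > Cs: relative to Cs, both the across-period and down-group shifts push Sn's electron affinity up.
O > Sn: both effects reinforce here, so O is clearly the higher of the two.
S > O: this pair runs against the simple trend — see the exception note.
Cl > S: both are in period 3; the period trend gives Cl the larger value.
Note the exception: S has a higher electron affinity than O, contrary to the simple trend — the compact 2p subshell of O repels the added electron more than S's larger 3p does.
Tabulated electron affinity (kJ/mol): O 141, S 200, Cl 349, Sn 107, Cs 46.
So from lowest to highest: Cs < Sn < O < S < Cl.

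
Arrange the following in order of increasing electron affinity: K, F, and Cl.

F is in period 2, group 17; Cl is in period 3, group 17; K is in period 4, group 1.
Electron affinity generally becomes more exothermic across a period toward the halogens and less exothermic down a group.
Here both period and group differ, so the two effects have to be weighed against each other.
F > K: relative to K, both the across-period and down-group shifts push F's electron affinity up.
Cl > F: this pair runs against the simple trend — see the exception note.
Note the exception: Cl has a higher electron affinity than F, contrary to the simple trend — F's small 2p subshell makes the incoming electron feel strong e⁻–e⁻ repulsion, so Cl actually releases more energy on gaining an electron.
Tabulated electron affinity (kJ/mol): F 328, Cl 349, K 48.
So from lowest to highest: K < F < Cl.

K < F < Cl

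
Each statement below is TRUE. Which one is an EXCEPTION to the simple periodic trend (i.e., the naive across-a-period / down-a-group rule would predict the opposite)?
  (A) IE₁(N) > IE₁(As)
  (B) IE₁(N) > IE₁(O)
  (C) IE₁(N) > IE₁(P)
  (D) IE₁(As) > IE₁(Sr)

(B)

The general trend: first ionization energy increases across a period and decreases down a group.
(A) N (period 2, group 15) vs As (period 4, group 15): the stated order agrees with the simple trend.
(B) N (period 2, group 15) vs O (period 2, group 16): the stated order contradicts the simple trend.
(C) N (period 2, group 15) vs P (period 3, group 15): the stated order agrees with the simple trend.
(D) As (period 4, group 15) vs Sr (period 5, group 2): the stated order agrees with the simple trend.
The exception is (B): pairing an electron in O's 2p⁴ costs repulsion energy, so O ionizes more easily than half-filled N (2p³).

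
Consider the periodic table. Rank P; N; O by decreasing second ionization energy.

O > N > P

After 1 electron has been removed, what remains? P⁺ still has 4 valence electrons; N⁺ still has 4 valence electrons; O⁺ still has 5 valence electrons.
All are still removing valence electrons, so compare the +1 ions as you would atoms: IE_2 generally rises across a period (higher Z_eff) and falls down a group (larger shell), subject to the usual subshell exceptions.
Valence configurations: P⁺ [Ne]3s²3p², N⁺ [He]2s²2p², O⁺ [He]2s²2p³.
The numbers (kJ/mol): P 1907, N 2856, O 3388.
Hence IE_2: P < N < O.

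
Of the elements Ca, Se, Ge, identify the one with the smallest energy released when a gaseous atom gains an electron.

EA tends to increase across a period and decrease down a group, though the pattern is less regular than for IE or radius.
All lie in period 4, so electron affinity increases left to right.
The smallest energy released when a gaseous atom gains an electron among these belongs to Ca.

Ca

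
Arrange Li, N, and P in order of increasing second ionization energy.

The second ionization energy removes an electron from the +1 ion. For each element: Li⁺ is the bare [He] core; N⁺ still has 4 valence electrons; P⁺ still has 4 valence electrons.
Breaking into a closed-shell core is much more expensive than removing a leftover valence electron — Li has the largest IE_2 here.
Valence configurations: N⁺ [He]2s²2p², P⁺ [Ne]3s²3p².
The numbers (kJ/mol): Li 7298, N 2856, P 1907.
Overall IE_2 order: P < N < Li.

P < N < Li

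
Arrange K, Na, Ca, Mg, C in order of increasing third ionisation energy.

K < C < Ca < Na < Mg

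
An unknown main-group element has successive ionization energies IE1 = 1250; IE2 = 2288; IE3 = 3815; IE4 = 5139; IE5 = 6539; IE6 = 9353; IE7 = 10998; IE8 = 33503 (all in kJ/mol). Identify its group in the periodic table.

Look for the largest jump between consecutive ionization energies: IE8/IE7 ≈ 3.0, far larger than any earlier ratio.
That jump marks the point where a core electron is being removed. So the atom has 7 valence electrons.
A main-group element with 7 valence electrons is in group 17.

Group 17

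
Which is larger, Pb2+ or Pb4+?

Both ions have Z = 82 protons, but Pb4+ has lost more electrons, so its remaining electrons feel a larger effective nuclear charge per electron and are pulled in more tightly.
Higher positive charge → smaller ion, so Pb2+ > Pb4+.

Pb2+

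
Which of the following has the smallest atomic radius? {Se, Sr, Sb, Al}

Al is in period 3, group 13; Se is in period 4, group 16; Sr is in period 5, group 2; Sb is in period 5, group 15.
Radius decreases left→right (rising Z_eff, same n) and increases top→bottom (higher n).
Neither a single period nor a single group — weigh both effects.
Al > Se: period and group pull opposite ways; the across-period shift dominates (126 vs 116 pm).
Sb > Al: the two effects oppose for this pair; the down-group effect wins (140 vs 126 pm).
Sr > Sb: both are in period 5; the period trend gives Sr the larger value.
Tabulated atomic radius (pm): Al 126, Se 116, Sr 185, Sb 140.
The smallest atomic radius among these belongs to Se.

Se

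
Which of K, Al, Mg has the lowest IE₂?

Mg

IE_2 is the cost of taking one more electron from the +1 cation: K⁺ is the bare [Ar] core; Al⁺ still has 2 valence electrons; Mg⁺ still has 1 valence electron.
Pulling an electron out of a noble-gas core costs far more than removing a remaining valence electron, so K sits at the high end of IE_2.
Valence configurations: Al⁺ [Ne]3s², Mg⁺ [Ne]3s¹.
The numbers (kJ/mol): K 3052, Al 1817, Mg 1451.
Overall IE_2 order: Mg < Al < K.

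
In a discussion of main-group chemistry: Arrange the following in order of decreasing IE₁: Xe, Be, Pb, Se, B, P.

Be is in period 2, group 2; B is in period 2, group 13; P is in period 3, group 15; Se is in period 4, group 16; Xe is in period 5, group 18; Pb is in period 6, group 14.
First ionization energy rises across a period (greater Z_eff holds electrons more tightly) and falls down a group (valence electrons are farther from the nucleus).
Neither a single period nor a single group — weigh both effects.
B > Pb: the two effects oppose for this pair; the down-group effect wins (801 vs 716 kJ/mol).
Be > B: this pair runs against the simple trend — see the exception note.
Se > Be: period and group pull opposite ways; the across-period shift dominates (941 vs 900 kJ/mol).
P > Se: period and group pull opposite ways; the down-group shift dominates (1012 vs 941 kJ/mol).
Xe > P: the two effects oppose for this pair; the across-period effect wins (1170 vs 1012 kJ/mol).
Note the exception: Be has a higher first ionization energy than B, contrary to the simple trend — removing B's lone 2p electron is easier than breaking Be's filled 2s².
Tabulated first ionization energy (kJ/mol): Be 900, B 801, P 1012, Se 941, Xe 1170, Pb 716.
So from highest to lowest: Xe > P > Se > Be > B > Pb.

Xe > P > Se > Be > B > Pb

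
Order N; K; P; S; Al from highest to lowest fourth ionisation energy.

The fourth ionization energy removes an electron from the +3 ion. For each element: N³⁺ still has 2 valence electrons; K³⁺ is already 2 electrons into the core; P³⁺ still has 2 valence electrons; S³⁺ still has 3 valence electrons; Al³⁺ is the bare [Ne] core.
Usually core removal costs more than valence removal, but here the competition is close: a tightly held n=2 valence electron can cost more to remove than an n=3 core electron, so the actual values have to decide it.
Valence configurations: N³⁺ [He]2s², P³⁺ [Ne]3s², S³⁺ [Ne]3s²3p¹.
S³⁺ loses a lone 3p electron whereas P³⁺ must break into a filled 3s² pair, so IE_4(P) > IE_4(S) even though S has the higher nuclear charge.
Tabulated IE_4 (kJ/mol): N 7475, K 5877, P 4964, S 4556, Al 11577.
Overall IE_4 order: S < P < K < N < Al.

Al, N, K, P, S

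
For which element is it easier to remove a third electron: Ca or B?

B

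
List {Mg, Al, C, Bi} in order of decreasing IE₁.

C is in period 2, group 14; Mg is in period 3, group 2; Al is in period 3, group 13; Bi is in period 6, group 15.
Across a period the outer electron is held more tightly (higher IE₁); down a group it sits in a higher shell, more shielded, and comes off more easily.
These span different periods and groups, so the two trends combine.
Bi > Al: the two effects oppose for this pair; the across-period effect wins (703 vs 578 kJ/mol).
Mg > Bi: the two effects oppose for this pair; the down-group effect wins (738 vs 703 kJ/mol).
C > Mg: both effects reinforce here, so C is clearly the higher of the two.
Note the exception: Mg has a higher first ionization energy than Al, contrary to the simple trend — Al's single 3p electron is easier to remove than one from Mg's filled 3s².
Approximate values (kJ/mol): C 1086, Mg 738, Al 578, Bi 703.
So from highest to lowest: C > Mg > Bi > Al.

C > Mg > Bi > Al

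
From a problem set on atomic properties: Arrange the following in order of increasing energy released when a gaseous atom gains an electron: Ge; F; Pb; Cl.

Pb, Ge, F, Cl

F is in period 2, group 17; Cl is in period 3, group 17; Ge is in period 4, group 14; Pb is in period 6, group 14.
Atoms with high Z_eff and room in the valence shell (especially the halogens) have the most exothermic electron affinities.
Neither a single period nor a single group — weigh both effects.
Ge > Pb: they share group 14; the group trend gives Ge the larger value.
F > Ge: both effects reinforce here, so F is clearly the higher of the two.
Cl > F: this pair runs against the simple trend — see the exception note.
Note the exception: Cl has a higher electron affinity than F, contrary to the simple trend — F's small 2p subshell makes the incoming electron feel strong e⁻–e⁻ repulsion, so Cl actually releases more energy on gaining an electron.
Approximate values (kJ/mol): F 328, Cl 349, Ge 119, Pb 35.
So from lowest to highest: Pb < Ge < F < Cl.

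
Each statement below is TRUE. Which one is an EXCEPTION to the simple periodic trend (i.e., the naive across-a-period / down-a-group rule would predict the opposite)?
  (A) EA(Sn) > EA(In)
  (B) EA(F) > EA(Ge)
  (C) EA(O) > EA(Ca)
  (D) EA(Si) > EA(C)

The general trend: electron affinity increases across a period and decreases down a group.
(A) Sn (period 5, group 14) vs In (period 5, group 13): the stated order agrees with the simple trend.
(B) F (period 2, group 17) vs Ge (period 4, group 14): the stated order agrees with the simple trend.
(C) O (period 2, group 16) vs Ca (period 4, group 2): the stated order agrees with the simple trend.
(D) Si (period 3, group 14) vs C (period 2, group 14): the stated order contradicts the simple trend.
The exception is (D): Si's larger, more diffuse 3p orbitals accept an added electron slightly more readily than C's compact 2p.

(D)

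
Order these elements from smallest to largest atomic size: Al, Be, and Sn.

Be is in period 2, group 2; Al is in period 3, group 13; Sn is in period 5, group 14.
Across a period the added protons contract the valence shell; down a group each new principal shell makes the atom larger.
Neither a single period nor a single group — weigh both effects.
Al > Be: the two effects oppose for this pair; the down-group effect wins (126 vs 102 pm).
Sn > Al: the two effects oppose for this pair; the down-group effect wins (140 vs 126 pm).
Tabulated atomic radius (pm): Be 102, Al 126, Sn 140.
So from smallest to largest: Be < Al < Sn.

Be < Al < Sn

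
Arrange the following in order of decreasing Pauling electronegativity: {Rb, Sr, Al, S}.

EN rises left→right (higher Z_eff, smaller atoms) and falls top→bottom (larger, more shielded atoms).
Here both period and group differ, so the two effects have to be weighed against each other.
Sr > Rb: both are in period 5; the period trend gives Sr the larger value.
Al > Sr: both effects reinforce here, so Al is clearly the higher of the two.
S > Al: both are in period 3; the period trend gives S the larger value.
For reference (Pauling): Al 1.61, S 2.58, Rb 0.82, Sr 0.95.
So from highest to lowest: S > Al > Sr > Rb.

S > Al > Sr > Rb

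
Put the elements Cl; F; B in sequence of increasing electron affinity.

B < F < Cl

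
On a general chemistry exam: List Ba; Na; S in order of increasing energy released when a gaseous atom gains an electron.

Ba < Na < S

Atoms with high Z_eff and room in the valence shell (especially the halogens) have the most exothermic electron affinities.
Neither a single period nor a single group — weigh both effects.
Na > Ba: the two effects oppose for this pair; the down-group effect wins (53 vs 14 kJ/mol).
S > Na: both are in period 3; the period trend gives S the larger value.
Tabulated electron affinity (kJ/mol): Na 53, S 200, Ba 14.
So from lowest to highest: Ba < Na < S.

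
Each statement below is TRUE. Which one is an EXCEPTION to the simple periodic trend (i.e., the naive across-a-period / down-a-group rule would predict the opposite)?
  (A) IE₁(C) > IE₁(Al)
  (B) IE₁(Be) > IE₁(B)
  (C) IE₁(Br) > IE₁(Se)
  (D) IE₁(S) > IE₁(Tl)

(B)

The general trend: first ionisation energy increases across a period and decreases down a group.
(A) C (period 2, group 14) vs Al (period 3, group 13): the stated order agrees with the simple trend.
(B) Be (period 2, group 2) vs B (period 2, group 13): the stated order contradicts the simple trend.
(C) Br (period 4, group 17) vs Se (period 4, group 16): the stated order agrees with the simple trend.
(D) S (period 3, group 16) vs Tl (period 6, group 13): the stated order agrees with the simple trend.
The exception is (B): removing B's lone 2p electron is easier than breaking Be's filled 2s².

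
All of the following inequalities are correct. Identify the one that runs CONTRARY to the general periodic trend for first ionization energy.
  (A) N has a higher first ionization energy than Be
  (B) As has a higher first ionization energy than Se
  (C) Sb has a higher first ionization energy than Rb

(B)

The general trend: first ionization energy increases across a period and decreases down a group.
(A) N (period 2, group 15) vs Be (period 2, group 2): the stated order agrees with the simple trend.
(B) As (period 4, group 15) vs Se (period 4, group 16): the stated order contradicts the simple trend.
(C) Sb (period 5, group 15) vs Rb (period 5, group 1): the stated order agrees with the simple trend.
The exception is (B): Se (4p⁴) ionizes more easily than half-filled As (4p³).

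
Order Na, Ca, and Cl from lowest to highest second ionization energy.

Ca < Cl < Na

IE_2 is the cost of taking one more electron from the +1 cation: Na⁺ is the bare [Ne] core; Ca⁺ still has 1 valence electron; Cl⁺ still has 6 valence electrons.
Pulling an electron out of a noble-gas core costs far more than removing a remaining valence electron, so Na sits at the high end of IE_2.
Valence configurations: Ca⁺ [Ar]4s¹, Cl⁺ [Ne]3s²3p⁴.
The numbers (kJ/mol): Na 4562, Ca 1145, Cl 2298.
Putting it together, IE_2: Ca < Cl < Na.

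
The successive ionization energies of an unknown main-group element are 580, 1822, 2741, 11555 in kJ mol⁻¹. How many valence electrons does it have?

Look for the largest jump between consecutive ionization energies: IE4/IE3 ≈ 4.2, far larger than any earlier ratio.
That jump marks the point where a core electron is being removed. So the atom has 3 valence electrons.

3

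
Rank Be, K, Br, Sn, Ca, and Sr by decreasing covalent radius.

Be is in period 2, group 2; K is in period 4, group 1; Ca is in period 4, group 2; Br is in period 4, group 17; Sr is in period 5, group 2; Sn is in period 5, group 14.
Across a period the added protons contract the valence shell; down a group each new principal shell makes the atom larger.
These span different periods and groups, so the two trends combine.
Br > Be: the two effects oppose for this pair; the down-group effect wins (114 vs 102 pm).
Sn > Br: relative to Br, both the across-period and down-group shifts push Sn's atomic radius up.
Ca > Sn: the two effects oppose for this pair; the across-period effect wins (171 vs 140 pm).
Sr > Ca: they share group 2; the group trend gives Sr the larger value.
K > Sr: the two effects oppose for this pair; the across-period effect wins (196 vs 185 pm).
For reference (pm): Be 102, K 196, Ca 171, Br 114, Sr 185, Sn 140.
So from largest to smallest: K > Sr > Ca > Sn > Br > Be.

K > Sr > Ca > Sn > Br > Be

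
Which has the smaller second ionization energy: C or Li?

C

After 1 electron has been removed, what remains? C⁺ still has 3 valence electrons; Li⁺ is the bare [He] core.
Core electrons are held far more tightly than valence electrons, so Li tops the IE_2 order.
Approximate IE_2 values (kJ/mol): C 2353, Li 7298.
Hence IE_2: C < Li.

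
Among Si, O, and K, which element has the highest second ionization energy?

O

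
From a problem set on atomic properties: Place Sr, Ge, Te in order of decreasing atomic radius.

Sr > Te > Ge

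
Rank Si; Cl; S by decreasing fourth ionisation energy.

IE_4 is the cost of taking one more electron from the +3 cation: Si³⁺ still has 1 valence electron; Cl³⁺ still has 4 valence electrons; S³⁺ still has 3 valence electrons.
All are still removing valence electrons, so compare the +3 ions as you would atoms: IE_4 generally rises across a period (higher Z_eff) and falls down a group (larger shell), subject to the usual subshell exceptions.
Valence configurations: Si³⁺ [Ne]3s¹, Cl³⁺ [Ne]3s²3p², S³⁺ [Ne]3s²3p¹.
Approximate IE_4 values (kJ/mol): Si 4356, Cl 5159, S 4556.
Overall IE_4 order: Si < S < Cl.

Cl > S > Si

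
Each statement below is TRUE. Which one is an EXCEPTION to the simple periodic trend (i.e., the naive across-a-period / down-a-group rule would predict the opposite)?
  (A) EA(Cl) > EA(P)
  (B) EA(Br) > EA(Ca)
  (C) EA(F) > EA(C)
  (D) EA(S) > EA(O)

(D)

The general trend: electron affinity increases across a period and decreases down a group.
(A) Cl (period 3, group 17) vs P (period 3, group 15): the stated order agrees with the simple trend.
(B) Br (period 4, group 17) vs Ca (period 4, group 2): the stated order agrees with the simple trend.
(C) F (period 2, group 17) vs C (period 2, group 14): the stated order agrees with the simple trend.
(D) S (period 3, group 16) vs O (period 2, group 16): the stated order contradicts the simple trend.
The exception is (D): the compact 2p subshell of O repels the added electron more than S's larger 3p does.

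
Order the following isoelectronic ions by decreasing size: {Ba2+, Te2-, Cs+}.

Te2- > Cs+ > Ba2+

All of these have 54 electrons, so size is governed by nuclear charge alone: the more protons, the stronger the pull on the same electron cloud, and the smaller the ion.
Nuclear charges: Ba2+ (Z=56), Cs+ (Z=55), Te2- (Z=52).
Largest to smallest: Te2- > Cs+ > Ba2+.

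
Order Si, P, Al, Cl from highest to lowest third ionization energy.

Consider each +2 ion: Si²⁺ still has 2 valence electrons; P²⁺ still has 3 valence electrons; Al²⁺ still has 1 valence electron; Cl²⁺ still has 5 valence electrons.
All are still removing valence electrons, so compare the +2 ions as you would atoms: IE_3 generally rises across a period (higher Z_eff) and falls down a group (larger shell), subject to the usual subshell exceptions.
Valence configurations: Si²⁺ [Ne]3s², P²⁺ [Ne]3s²3p¹, Al²⁺ [Ne]3s¹, Cl²⁺ [Ne]3s²3p³.
P²⁺ loses a lone 3p electron whereas Si²⁺ must break into a filled 3s² pair, so IE_3(Si) > IE_3(P) even though P has the higher nuclear charge.
Approximate IE_3 values (kJ/mol): Si 3232, P 2914, Al 2745, Cl 3822.
Hence IE_3: Al < P < Si < Cl.

Cl, Si, P, Al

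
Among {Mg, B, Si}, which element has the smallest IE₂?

The second ionization energy removes an electron from the +1 ion. For each element: Mg⁺ still has 1 valence electron; B⁺ still has 2 valence electrons; Si⁺ still has 3 valence electrons.
All are still removing valence electrons, so compare the +1 ions as you would atoms: IE_2 generally rises across a period (higher Z_eff) and falls down a group (larger shell), subject to the usual subshell exceptions.
Valence configurations: Mg⁺ [Ne]3s¹, B⁺ [He]2s², Si⁺ [Ne]3s²3p¹.
Tabulated IE_2 (kJ/mol): Mg 1451, B 2427, Si 1577.
So the second ionization energies run Mg < Si < B.

Mg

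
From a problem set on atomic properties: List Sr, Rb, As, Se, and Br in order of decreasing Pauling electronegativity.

As is in period 4, group 15; Se is in period 4, group 16; Br is in period 4, group 17; Rb is in period 5, group 1; Sr is in period 5, group 2.
Electronegativity increases across a period and decreases down a group, tracking effective nuclear charge and atomic size.
Neither a single period nor a single group — weigh both effects.
Sr > Rb: both are in period 5; the period trend gives Sr the larger value.
As > Sr: relative to Sr, both the across-period and down-group shifts push As's electronegativity up.
Se > As: Se lies to the right of As in period 4, so the across-period effect alone puts Se higher.
Br > Se: Br lies to the right of Se in period 4, so the across-period effect alone puts Br higher.
Tabulated electronegativity (Pauling): As 2.18, Se 2.55, Br 2.96, Rb 0.82, Sr 0.95.
So from highest to lowest: Br > Se > As > Sr > Rb.

Br > Se > As > Sr > Rb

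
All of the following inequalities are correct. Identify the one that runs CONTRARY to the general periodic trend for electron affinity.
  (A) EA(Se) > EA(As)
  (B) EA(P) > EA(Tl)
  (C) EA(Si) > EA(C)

The general trend: electron affinity increases across a period and decreases down a group.
(A) Se (period 4, group 16) vs As (period 4, group 15): the stated order agrees with the simple trend.
(B) P (period 3, group 15) vs Tl (period 6, group 13): the stated order agrees with the simple trend.
(C) Si (period 3, group 14) vs C (period 2, group 14): the stated order contradicts the simple trend.
The exception is (C): Si's larger, more diffuse 3p orbitals accept an added electron slightly more readily than C's compact 2p.

(C)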